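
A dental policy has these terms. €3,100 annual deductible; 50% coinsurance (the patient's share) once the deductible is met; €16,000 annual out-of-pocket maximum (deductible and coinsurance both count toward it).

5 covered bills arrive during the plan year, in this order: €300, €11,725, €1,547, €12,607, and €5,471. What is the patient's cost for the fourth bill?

Claim 1 — €300: entire amount goes to the deductible. Patient owes €300 (running OOP €300).
Claim 2 — €11,725: €2,800 to deductible, leaving €8,925; patient's 50% is €4,462.50. Cost to patient: €7,262.50. OOP to date €7,562.50.
Claim 3 — €1,547: deductible met; 50% of €1,547 = €773.50. Cost to patient: €773.50. OOP to date €8,336.
Claim 4 — €12,607: deductible already satisfied, so patient's share is 50% × €12,607 = €6,303.50. Patient pays €6,303.50; OOP now €14,639.50.

€6,303.50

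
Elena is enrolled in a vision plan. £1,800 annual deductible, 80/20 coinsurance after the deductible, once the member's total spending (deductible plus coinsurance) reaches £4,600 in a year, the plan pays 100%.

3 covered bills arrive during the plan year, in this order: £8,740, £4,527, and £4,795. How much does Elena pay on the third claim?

£506.60

#1 (£8,740): £1,800 finishes the deductible; £6,940 goes to coinsurance; 20% of £6,940 = £1,388. Member owes £3,188 (running OOP £3,188).
#2 (£4,527): deductible met; 20% of £4,527 = £905.40. Member pays £905.40; OOP now £4,093.40.
#3 (£4,795): deductible met; 20% of £4,795 = £959. That would push OOP to £5,052.40, over the £4,600 cap, so member pays £4,600 − £4,093.40 = £506.60.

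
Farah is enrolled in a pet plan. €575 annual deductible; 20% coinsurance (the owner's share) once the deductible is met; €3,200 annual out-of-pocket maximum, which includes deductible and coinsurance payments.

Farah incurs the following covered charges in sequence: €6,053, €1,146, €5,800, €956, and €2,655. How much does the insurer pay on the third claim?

Claim 1 (€6,053): deductible takes €575, €5,478 remains; coinsurance €5,478 × 20% = €1,095.60. Cost to owner: €1,670.60. OOP to date €1,670.60. Insurer: €6,053 − €1,670.60 = €4,382.40.
Claim 2 (€1,146): deductible met; 20% of €1,146 = €229.20. Cost to owner: €229.20. OOP to date €1,899.80. Insurer: €1,146 − €229.20 = €916.80.
Claim 3 (€5,800): deductible already satisfied, so owner's share is 20% × €5,800 = €1,160. Owner pays €1,160; OOP now €3,059.80. Insurer: €5,800 − €1,160 = €4,640.

€4,640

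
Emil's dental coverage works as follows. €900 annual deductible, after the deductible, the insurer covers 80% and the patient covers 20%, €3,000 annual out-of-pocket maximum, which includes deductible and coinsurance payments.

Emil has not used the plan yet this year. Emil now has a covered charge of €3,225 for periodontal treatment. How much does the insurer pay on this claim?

Nothing has been paid toward the €900 deductible, so the first €900 of this charge is applied there.
After the €900 deductible portion, €3,225 − €900 = €2,325 is subject to coinsurance.
Coinsurance: €2,325 × 20% = €465.
So the patient owes €900 + €465 = €1,365 before any cap.
Cumulative spending €0 + €1,365 = €1,365 stays under the €3,000 maximum.
The insurer covers the remainder: €3,225 − €1,365 = €1,860.

€1,860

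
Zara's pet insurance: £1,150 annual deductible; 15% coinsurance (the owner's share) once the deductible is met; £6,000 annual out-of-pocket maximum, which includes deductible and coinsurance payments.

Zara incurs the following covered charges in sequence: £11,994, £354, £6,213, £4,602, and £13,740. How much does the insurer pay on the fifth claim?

Claim 1 — £11,994: deductible takes £1,150, £10,844 remains; owner's 15% is £1,626.60. Owner pays £2,776.60; OOP now £2,776.60. Insurer: £11,994 − £2,776.60 = £9,217.40.
Claim 2 — £354: 15% coinsurance on £354 = £53.10. Owner pays £53.10; OOP now £2,829.70. Insurer: £354 − £53.10 = £300.90.
Claim 3 — £6,213: deductible met; 15% of £6,213 = £931.95. Owner owes £931.95 (running OOP £3,761.65). Insurer: £6,213 − £931.95 = £5,281.05.
Claim 4 — £4,602: 15% coinsurance on £4,602 = £690.30. Owner owes £690.30 (running OOP £4,451.95). Insurer: £4,602 − £690.30 = £3,911.70.
Claim 5 — £13,740: deductible met; 15% of £13,740 = £2,061. OOP would hit £6,512.95 > £6,000, so the cap limits the owner to £6,000 − £4,451.95 = £1,548.05. Plan pays £13,740 − £1,548.05 = £12,191.95.

£12,191.95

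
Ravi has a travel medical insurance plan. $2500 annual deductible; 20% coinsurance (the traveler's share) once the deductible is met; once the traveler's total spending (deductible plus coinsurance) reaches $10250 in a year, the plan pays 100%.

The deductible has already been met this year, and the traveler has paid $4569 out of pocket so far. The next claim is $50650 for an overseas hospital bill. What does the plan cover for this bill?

The deductible is already satisfied, so the full bill goes to coinsurance.
20% of $50650 = $10130 falls to the traveler.
Adding $10130 to the $4569 already spent would give $14699, which exceeds the $10250 cap; the traveler pays just $10250 − $4569 = $5681.
The insurer covers the remainder: $50650 − $5681 = $44969.

$44969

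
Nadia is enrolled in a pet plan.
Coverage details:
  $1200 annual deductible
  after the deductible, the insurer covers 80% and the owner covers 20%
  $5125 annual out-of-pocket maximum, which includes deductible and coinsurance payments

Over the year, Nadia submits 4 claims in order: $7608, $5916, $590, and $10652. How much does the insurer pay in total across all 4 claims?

$19641

#1 ($7608): $1200 finishes the deductible; $6408 goes to coinsurance; 20% of $6408 = $1281.60. Owner pays $2481.60; OOP now $2481.60. Insurer: $7608 − $2481.60 = $5126.40.
#2 ($5916): 20% coinsurance on $5916 = $1183.20. Owner owes $1183.20 (running OOP $3664.80). Insurer: $5916 − $1183.20 = $4732.80.
#3 ($590): deductible met; 20% of $590 = $118. Cost to owner: $118. OOP to date $3782.80. Plan pays $590 − $118 = $472.
#4 ($10652): deductible already satisfied, so owner's share is 20% × $10652 = $2130.40. That would push OOP to $5913.20, over the $5125 cap, so owner pays $5125 − $3782.80 = $1342.20. Plan pays $10652 − $1342.20 = $9309.80.
Insurer total = bills − owner's total = $24766 − $5125 = $19641.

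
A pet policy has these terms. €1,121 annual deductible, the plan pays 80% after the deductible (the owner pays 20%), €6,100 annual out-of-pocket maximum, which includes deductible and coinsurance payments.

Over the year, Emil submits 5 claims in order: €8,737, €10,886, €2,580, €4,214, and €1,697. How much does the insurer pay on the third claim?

€2,064

Claim 1 — €8,737: €1,121 to deductible, leaving €7,616; owner's 20% is €1,523.20. Owner owes €2,644.20 (running OOP €2,644.20). Plan pays €8,737 − €2,644.20 = €6,092.80.
Claim 2 — €10,886: 20% coinsurance on €10,886 = €2,177.20. Cost to owner: €2,177.20. OOP to date €4,821.40. Plan pays €10,886 − €2,177.20 = €8,708.80.
Claim 3 — €2,580: 20% coinsurance on €2,580 = €516. Owner pays €516; OOP now €5,337.40. Plan pays €2,580 − €516 = €2,064.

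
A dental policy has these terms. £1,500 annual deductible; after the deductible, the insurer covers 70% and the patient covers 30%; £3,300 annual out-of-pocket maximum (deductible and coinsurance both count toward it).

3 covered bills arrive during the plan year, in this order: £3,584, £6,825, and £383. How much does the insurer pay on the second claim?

Bill 1, £3,584: deductible takes £1,500, £2,084 remains; 30% of £2,084 = £625.20. Patient owes £2,125.20 (running OOP £2,125.20). Plan pays £3,584 − £2,125.20 = £1,458.80.
Bill 2, £6,825: 30% coinsurance on £6,825 = £2,047.50. OOP would hit £4,172.70 > £3,300, so the cap limits the patient to £3,300 − £2,125.20 = £1,174.80. Insurer: £6,825 − £1,174.80 = £5,650.20.

£5,650.20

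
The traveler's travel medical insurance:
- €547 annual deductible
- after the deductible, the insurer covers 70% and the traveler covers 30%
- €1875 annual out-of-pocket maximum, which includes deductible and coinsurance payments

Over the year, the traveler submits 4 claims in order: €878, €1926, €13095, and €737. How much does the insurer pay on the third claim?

€12444.10

Bill 1, €878: €547 to deductible, leaving €331; 30% of €331 = €99.30. Traveler owes €646.30 (running OOP €646.30). Insurer: €878 − €646.30 = €231.70.
Bill 2, €1926: deductible met; 30% of €1926 = €577.80. Cost to traveler: €577.80. OOP to date €1224.10. Plan pays €1926 − €577.80 = €1348.20.
Bill 3, €13095: 30% coinsurance on €13095 = €3928.50. That would push OOP to €5152.60, over the €1875 cap, so traveler pays €1875 − €1224.10 = €650.90. Insurer: €13095 − €650.90 = €12444.10.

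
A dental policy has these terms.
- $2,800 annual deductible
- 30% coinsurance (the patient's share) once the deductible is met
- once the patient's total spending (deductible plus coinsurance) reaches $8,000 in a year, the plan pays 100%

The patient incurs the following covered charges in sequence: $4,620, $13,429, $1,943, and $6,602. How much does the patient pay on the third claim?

$582.90

#1 ($4,620): deductible takes $2,800, $1,820 remains; patient's 30% is $546. Patient owes $3,346 (running OOP $3,346).
#2 ($13,429): deductible met; 30% of $13,429 = $4,028.70. Patient owes $4,028.70 (running OOP $7,374.70).
#3 ($1,943): deductible met; 30% of $1,943 = $582.90. Patient pays $582.90; OOP now $7,957.60.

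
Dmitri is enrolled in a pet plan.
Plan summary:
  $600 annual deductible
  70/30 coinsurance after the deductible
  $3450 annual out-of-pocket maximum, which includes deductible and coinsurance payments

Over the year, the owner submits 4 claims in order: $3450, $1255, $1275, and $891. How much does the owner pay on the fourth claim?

#1 ($3450): $600 finishes the deductible; $2850 goes to coinsurance; owner's 30% is $855. Owner pays $1455; OOP now $1455.
#2 ($1255): deductible already satisfied, so owner's share is 30% × $1255 = $376.50. Owner pays $376.50; OOP now $1831.50.
#3 ($1275): deductible met; 30% of $1275 = $382.50. Owner pays $382.50; OOP now $2214.
#4 ($891): deductible already satisfied, so owner's share is 30% × $891 = $267.30. Owner owes $267.30 (running OOP $2481.30).

$267.30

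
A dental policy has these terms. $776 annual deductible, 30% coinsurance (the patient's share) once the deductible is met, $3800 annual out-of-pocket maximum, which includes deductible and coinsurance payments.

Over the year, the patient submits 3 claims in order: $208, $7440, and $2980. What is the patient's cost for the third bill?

$894

Bill 1, $208: entire amount goes to the deductible. Patient pays $208; OOP now $208.
Bill 2, $7440: $568 finishes the deductible; $6872 goes to coinsurance; coinsurance $6872 × 30% = $2061.60. Patient pays $2629.60; OOP now $2837.60.
Bill 3, $2980: 30% coinsurance on $2980 = $894. Patient owes $894 (running OOP $3731.60).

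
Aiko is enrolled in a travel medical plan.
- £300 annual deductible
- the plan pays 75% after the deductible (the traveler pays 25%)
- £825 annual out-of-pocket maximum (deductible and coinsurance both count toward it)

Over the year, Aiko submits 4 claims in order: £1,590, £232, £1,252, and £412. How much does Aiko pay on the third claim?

#1 (£1,590): deductible takes £300, £1,290 remains; coinsurance £1,290 × 25% = £322.50. Traveler owes £622.50 (running OOP £622.50).
#2 (£232): deductible already satisfied, so traveler's share is 25% × £232 = £58. Traveler owes £58 (running OOP £680.50).
#3 (£1,252): 25% coinsurance on £1,252 = £313. OOP would hit £993.50 > £825, so the cap limits the traveler to £825 − £680.50 = £144.50.

£144.50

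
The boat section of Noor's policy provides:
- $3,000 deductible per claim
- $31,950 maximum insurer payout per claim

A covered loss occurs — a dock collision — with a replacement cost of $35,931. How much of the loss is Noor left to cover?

Less the $3,000 deductible: $35,931 − $3,000 = $32,931.
Since $32,931 > $31,950, the payout is capped at $31,950.
Owner's share is the uncovered remainder: $35,931 − $31,950 = $3,981.

$3,981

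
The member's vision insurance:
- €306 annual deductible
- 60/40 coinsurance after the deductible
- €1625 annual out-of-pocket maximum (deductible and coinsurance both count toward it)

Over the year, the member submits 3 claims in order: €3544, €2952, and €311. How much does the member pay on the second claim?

€23.80

Claim 1 — €3544: €306 to deductible, leaving €3238; coinsurance €3238 × 40% = €1295.20. Member pays €1601.20; OOP now €1601.20.
Claim 2 — €2952: deductible already satisfied, so member's share is 40% × €2952 = €1180.80. Adding that to €1601.20 gives €2782, past the €1625 cap; member pays only €1625 − €1601.20 = €23.80.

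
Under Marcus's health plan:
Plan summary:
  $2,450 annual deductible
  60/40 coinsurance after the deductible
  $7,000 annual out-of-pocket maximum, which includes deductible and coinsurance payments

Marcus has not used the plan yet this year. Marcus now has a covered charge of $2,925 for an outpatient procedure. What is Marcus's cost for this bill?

$2,640

The full $2,450 deductible is still open; $2,450 of this bill applies to it.
That leaves $2,925 − $2,450 = $475 for coinsurance.
Coinsurance: $475 × 40% = $190.
That puts the patient's cost at $2,450 + $190 = $2,640 before any cap.
Total out-of-pocket so far would be $0 + $2,640 = $2,640, below the $7,000 cap — no reduction.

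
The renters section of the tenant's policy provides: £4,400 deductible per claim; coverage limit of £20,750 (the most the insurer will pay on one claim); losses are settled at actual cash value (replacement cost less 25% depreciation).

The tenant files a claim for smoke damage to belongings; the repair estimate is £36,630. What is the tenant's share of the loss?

Actual cash value after 25% depreciation: £36,630 × 75% = £27,472.50.
Less the £4,400 deductible: £27,472.50 − £4,400 = £23,072.50.
The £20,750 per-incident cap binds; insurer pays £20,750.
Tenant's share is the uncovered remainder: £36,630 − £20,750 = £15,880.

£15,880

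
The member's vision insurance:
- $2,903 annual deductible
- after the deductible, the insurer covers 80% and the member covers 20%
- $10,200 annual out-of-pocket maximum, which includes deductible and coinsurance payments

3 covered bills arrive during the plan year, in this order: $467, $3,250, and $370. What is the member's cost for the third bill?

$74

Claim 1 ($467): entire amount goes to the deductible. Cost to member: $467. OOP to date $467.
Claim 2 ($3,250): $2,436 finishes the deductible; $814 goes to coinsurance; 20% of $814 = $162.80. Member pays $2,598.80; OOP now $3,065.80.
Claim 3 ($370): deductible met; 20% of $370 = $74. Cost to member: $74. OOP to date $3,139.80.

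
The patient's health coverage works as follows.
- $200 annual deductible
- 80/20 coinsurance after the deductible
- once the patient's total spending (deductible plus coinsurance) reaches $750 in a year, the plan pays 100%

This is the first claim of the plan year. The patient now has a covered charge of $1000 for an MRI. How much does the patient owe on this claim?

$360

The full $200 deductible is still open; $200 of this bill applies to it.
The remaining $800 (= $1000 − $200) moves to coinsurance.
Patient's 20% share of $800 is $160.
Patient responsibility before any cap: $200 + $160 = $360.
Total out-of-pocket so far would be $0 + $360 = $360, below the $750 cap — no reduction.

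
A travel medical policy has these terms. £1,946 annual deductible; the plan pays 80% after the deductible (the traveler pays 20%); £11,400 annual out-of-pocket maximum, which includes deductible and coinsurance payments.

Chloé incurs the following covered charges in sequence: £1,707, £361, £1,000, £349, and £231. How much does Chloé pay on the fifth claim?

£46.20

Bill 1, £1,707: entire amount goes to the deductible. Traveler pays £1,707; OOP now £1,707.
Bill 2, £361: £239 to deductible, leaving £122; 20% of £122 = £24.40. Traveler owes £263.40 (running OOP £1,970.40).
Bill 3, £1,000: deductible met; 20% of £1,000 = £200. Cost to traveler: £200. OOP to date £2,170.40.
Bill 4, £349: 20% coinsurance on £349 = £69.80. Traveler owes £69.80 (running OOP £2,240.20).
Bill 5, £231: 20% coinsurance on £231 = £46.20. Cost to traveler: £46.20. OOP to date £2,286.40.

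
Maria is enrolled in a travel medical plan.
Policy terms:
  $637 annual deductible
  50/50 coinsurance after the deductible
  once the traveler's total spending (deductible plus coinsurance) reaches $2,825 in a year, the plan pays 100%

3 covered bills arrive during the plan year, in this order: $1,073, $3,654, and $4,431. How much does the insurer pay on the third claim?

#1 ($1,073): deductible takes $637, $436 remains; coinsurance $436 × 50% = $218. Cost to traveler: $855. OOP to date $855. Insurer: $1,073 − $855 = $218.
#2 ($3,654): 50% coinsurance on $3,654 = $1,827. Traveler pays $1,827; OOP now $2,682. Plan pays $3,654 − $1,827 = $1,827.
#3 ($4,431): deductible met; 50% of $4,431 = $2,215.50. That would push OOP to $4,897.50, over the $2,825 cap, so traveler pays $2,825 − $2,682 = $143. Plan pays $4,431 − $143 = $4,288.

$4,288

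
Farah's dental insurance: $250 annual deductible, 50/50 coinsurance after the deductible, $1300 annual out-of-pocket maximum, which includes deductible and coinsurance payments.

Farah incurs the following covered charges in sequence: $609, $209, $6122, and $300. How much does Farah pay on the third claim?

Bill 1, $609: $250 finishes the deductible; $359 goes to coinsurance; 50% of $359 = $179.50. Cost to patient: $429.50. OOP to date $429.50.
Bill 2, $209: deductible met; 50% of $209 = $104.50. Patient pays $104.50; OOP now $534.
Bill 3, $6122: deductible met; 50% of $6122 = $3061. That would push OOP to $3595, over the $1300 cap, so patient pays $1300 − $534 = $766.

$766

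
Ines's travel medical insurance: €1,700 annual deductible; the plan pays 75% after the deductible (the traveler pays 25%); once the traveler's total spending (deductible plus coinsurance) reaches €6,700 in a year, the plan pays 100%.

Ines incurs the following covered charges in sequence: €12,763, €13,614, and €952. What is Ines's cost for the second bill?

€2,234.25

Claim 1 (€12,763): €1,700 finishes the deductible; €11,063 goes to coinsurance; traveler's 25% is €2,765.75. Traveler pays €4,465.75; OOP now €4,465.75.
Claim 2 (€13,614): 25% coinsurance on €13,614 = €3,403.50. OOP would hit €7,869.25 > €6,700, so the cap limits the traveler to €6,700 − €4,465.75 = €2,234.25.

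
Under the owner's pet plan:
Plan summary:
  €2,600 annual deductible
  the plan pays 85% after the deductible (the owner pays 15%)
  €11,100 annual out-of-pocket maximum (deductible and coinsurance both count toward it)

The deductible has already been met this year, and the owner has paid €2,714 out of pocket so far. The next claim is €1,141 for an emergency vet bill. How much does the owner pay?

€171.15

The deductible is already satisfied, so the full bill goes to coinsurance.
Owner's 15% share of €1,141 is €171.15.
Cumulative spending €2,714 + €171.15 = €2,885.15 stays under the €11,100 maximum.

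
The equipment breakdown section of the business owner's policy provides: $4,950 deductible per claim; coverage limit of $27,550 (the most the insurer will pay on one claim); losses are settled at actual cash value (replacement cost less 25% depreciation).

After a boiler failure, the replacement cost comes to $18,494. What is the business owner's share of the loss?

At 25% depreciation, ACV = $18,494 − $4,623.50 = $13,870.50.
Subtract the deductible: $13,870.50 − $4,950 = $8,920.50.
That's under the $27,550 cap, so the insurer reimburses the full $8,920.50.
Business owner's share is the uncovered remainder: $18,494 − $8,920.50 = $9,573.50.

$9,573.50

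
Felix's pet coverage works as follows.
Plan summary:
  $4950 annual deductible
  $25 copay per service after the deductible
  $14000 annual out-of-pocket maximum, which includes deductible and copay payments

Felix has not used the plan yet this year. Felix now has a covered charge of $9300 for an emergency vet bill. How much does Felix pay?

The full $4950 deductible is still open; $4950 of this bill applies to it.
The remaining $4350 (= $9300 − $4950) moves to the copay.
Copay on this service: $25.
Owner responsibility before any cap: $4950 + $25 = $4975.
Year-to-date out-of-pocket becomes $0 + $4975 = $4975, still under the $14000 maximum, so no cap applies.

$4975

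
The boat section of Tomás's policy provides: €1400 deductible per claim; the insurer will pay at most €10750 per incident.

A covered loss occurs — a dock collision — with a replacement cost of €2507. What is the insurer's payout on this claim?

€1107

Subtract the deductible: €2507 − €1400 = €1107.
€1107 ≤ €10750, so the limit doesn't bind; insurer pays €1107.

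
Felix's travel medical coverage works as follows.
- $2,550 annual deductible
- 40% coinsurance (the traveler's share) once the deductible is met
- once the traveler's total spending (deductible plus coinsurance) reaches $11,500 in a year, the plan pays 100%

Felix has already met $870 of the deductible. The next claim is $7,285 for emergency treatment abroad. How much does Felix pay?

$3,922

Remaining deductible: $2,550 − $870 = $1,680.
That leaves $7,285 − $1,680 = $5,605 for coinsurance.
Coinsurance: $5,605 × 40% = $2,242.
So the traveler owes $1,680 + $2,242 = $3,922 before any cap.
Total out-of-pocket so far would be $870 + $3,922 = $4,792, below the $11,500 cap — no reduction.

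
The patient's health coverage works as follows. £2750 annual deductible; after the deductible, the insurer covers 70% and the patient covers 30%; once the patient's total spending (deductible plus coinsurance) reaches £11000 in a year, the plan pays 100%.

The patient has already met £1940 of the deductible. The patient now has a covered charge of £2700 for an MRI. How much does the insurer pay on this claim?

Deductible still to meet: £2750 − £1940 = £810.
That leaves £2700 − £810 = £1890 for coinsurance.
30% of £1890 = £567 falls to the patient.
So the patient owes £810 + £567 = £1377 before any cap.
Total out-of-pocket so far would be £1940 + £1377 = £3317, below the £11000 cap — no reduction.
Insurer pays the balance: £2700 − £1377 = £1323.

£1323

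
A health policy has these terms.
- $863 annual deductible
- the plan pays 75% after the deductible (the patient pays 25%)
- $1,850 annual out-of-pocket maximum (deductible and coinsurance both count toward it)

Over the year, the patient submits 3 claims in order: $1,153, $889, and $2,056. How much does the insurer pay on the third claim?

#1 ($1,153): deductible takes $863, $290 remains; patient's 25% is $72.50. Cost to patient: $935.50. OOP to date $935.50. Insurer: $1,153 − $935.50 = $217.50.
#2 ($889): deductible already satisfied, so patient's share is 25% × $889 = $222.25. Patient owes $222.25 (running OOP $1,157.75). Plan pays $889 − $222.25 = $666.75.
#3 ($2,056): deductible met; 25% of $2,056 = $514. Patient pays $514; OOP now $1,671.75. Insurer: $2,056 − $514 = $1,542.

$1,542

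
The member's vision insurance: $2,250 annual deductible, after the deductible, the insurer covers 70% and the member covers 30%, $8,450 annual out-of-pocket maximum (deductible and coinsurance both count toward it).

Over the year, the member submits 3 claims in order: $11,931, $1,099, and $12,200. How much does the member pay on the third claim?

Bill 1, $11,931: deductible takes $2,250, $9,681 remains; member's 30% is $2,904.30. Cost to member: $5,154.30. OOP to date $5,154.30.
Bill 2, $1,099: deductible met; 30% of $1,099 = $329.70. Member pays $329.70; OOP now $5,484.
Bill 3, $12,200: deductible met; 30% of $12,200 = $3,660. Adding that to $5,484 gives $9,144, past the $8,450 cap; member pays only $8,450 − $5,484 = $2,966.

$2,966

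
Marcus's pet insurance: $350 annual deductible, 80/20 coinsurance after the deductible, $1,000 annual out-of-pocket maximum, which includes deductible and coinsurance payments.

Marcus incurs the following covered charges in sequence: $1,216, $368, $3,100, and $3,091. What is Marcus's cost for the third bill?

$403.20

Claim 1 — $1,216: deductible takes $350, $866 remains; coinsurance $866 × 20% = $173.20. Owner owes $523.20 (running OOP $523.20).
Claim 2 — $368: deductible met; 20% of $368 = $73.60. Owner pays $73.60; OOP now $596.80.
Claim 3 — $3,100: deductible met; 20% of $3,100 = $620. Adding that to $596.80 gives $1,216.80, past the $1,000 cap; owner pays only $1,000 − $596.80 = $403.20.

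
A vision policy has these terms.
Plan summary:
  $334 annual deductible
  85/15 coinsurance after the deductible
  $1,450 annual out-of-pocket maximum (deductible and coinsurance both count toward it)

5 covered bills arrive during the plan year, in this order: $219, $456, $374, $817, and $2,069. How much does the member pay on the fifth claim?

$310.35

Claim 1 ($219): all of it applies to the deductible. Cost to member: $219. OOP to date $219.
Claim 2 ($456): deductible takes $115, $341 remains; 15% of $341 = $51.15. Cost to member: $166.15. OOP to date $385.15.
Claim 3 ($374): deductible met; 15% of $374 = $56.10. Member owes $56.10 (running OOP $441.25).
Claim 4 ($817): deductible already satisfied, so member's share is 15% × $817 = $122.55. Member pays $122.55; OOP now $563.80.
Claim 5 ($2,069): 15% coinsurance on $2,069 = $310.35. Cost to member: $310.35. OOP to date $874.15.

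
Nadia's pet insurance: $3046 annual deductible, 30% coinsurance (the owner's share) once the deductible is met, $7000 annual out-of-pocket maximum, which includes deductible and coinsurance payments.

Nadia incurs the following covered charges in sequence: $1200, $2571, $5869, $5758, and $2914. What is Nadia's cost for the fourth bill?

Claim 1 — $1200: all of it applies to the deductible. Owner owes $1200 (running OOP $1200).
Claim 2 — $2571: deductible takes $1846, $725 remains; coinsurance $725 × 30% = $217.50. Cost to owner: $2063.50. OOP to date $3263.50.
Claim 3 — $5869: deductible met; 30% of $5869 = $1760.70. Cost to owner: $1760.70. OOP to date $5024.20.
Claim 4 — $5758: deductible met; 30% of $5758 = $1727.40. Owner pays $1727.40; OOP now $6751.60.

$1727.40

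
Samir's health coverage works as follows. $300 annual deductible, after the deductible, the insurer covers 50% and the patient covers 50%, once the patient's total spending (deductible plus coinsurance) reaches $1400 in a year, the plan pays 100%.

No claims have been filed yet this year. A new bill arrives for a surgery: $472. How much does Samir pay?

$386

Nothing has been paid toward the $300 deductible, so the first $300 of this charge is applied there.
After the $300 deductible portion, $472 − $300 = $172 is subject to coinsurance.
Coinsurance: $172 × 50% = $86.
So the patient owes $300 + $86 = $386 before any cap.
Total out-of-pocket so far would be $0 + $386 = $386, below the $1400 cap — no reduction.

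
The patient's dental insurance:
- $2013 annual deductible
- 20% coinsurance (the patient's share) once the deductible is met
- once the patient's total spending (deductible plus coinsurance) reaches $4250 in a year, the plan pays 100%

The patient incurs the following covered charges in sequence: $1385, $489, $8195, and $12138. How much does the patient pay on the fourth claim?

$625.80

#1 ($1385): entire amount goes to the deductible. Patient pays $1385; OOP now $1385.
#2 ($489): fully absorbed by the deductible. Patient pays $489; OOP now $1874.
#3 ($8195): $139 finishes the deductible; $8056 goes to coinsurance; patient's 20% is $1611.20. Cost to patient: $1750.20. OOP to date $3624.20.
#4 ($12138): 20% coinsurance on $12138 = $2427.60. That would push OOP to $6051.80, over the $4250 cap, so patient pays $4250 − $3624.20 = $625.80.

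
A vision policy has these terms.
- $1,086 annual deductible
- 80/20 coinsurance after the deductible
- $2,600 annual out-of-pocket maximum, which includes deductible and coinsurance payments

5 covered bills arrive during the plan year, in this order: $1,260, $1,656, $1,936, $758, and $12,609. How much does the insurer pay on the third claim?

Claim 1 — $1,260: deductible takes $1,086, $174 remains; member's 20% is $34.80. Member owes $1,120.80 (running OOP $1,120.80). Plan pays $1,260 − $1,120.80 = $139.20.
Claim 2 — $1,656: deductible met; 20% of $1,656 = $331.20. Member owes $331.20 (running OOP $1,452). Insurer: $1,656 − $331.20 = $1,324.80.
Claim 3 — $1,936: 20% coinsurance on $1,936 = $387.20. Cost to member: $387.20. OOP to date $1,839.20. Plan pays $1,936 − $387.20 = $1,548.80.

$1,548.80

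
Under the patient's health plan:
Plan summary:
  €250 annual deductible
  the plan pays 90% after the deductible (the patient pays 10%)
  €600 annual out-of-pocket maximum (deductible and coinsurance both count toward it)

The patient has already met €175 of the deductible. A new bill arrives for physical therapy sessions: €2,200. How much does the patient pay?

Remaining deductible: €250 − €175 = €75.
The remaining €2,125 (= €2,200 − €75) moves to coinsurance.
10% of €2,125 = €212.50 falls to the patient.
So the patient owes €75 + €212.50 = €287.50 before any cap.
Total out-of-pocket so far would be €175 + €287.50 = €462.50, below the €600 cap — no reduction.

€287.50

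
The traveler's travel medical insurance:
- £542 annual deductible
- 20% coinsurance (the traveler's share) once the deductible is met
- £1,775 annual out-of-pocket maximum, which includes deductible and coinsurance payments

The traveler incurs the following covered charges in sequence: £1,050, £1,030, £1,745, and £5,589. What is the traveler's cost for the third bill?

£349

#1 (£1,050): £542 to deductible, leaving £508; traveler's 20% is £101.60. Traveler pays £643.60; OOP now £643.60.
#2 (£1,030): 20% coinsurance on £1,030 = £206. Cost to traveler: £206. OOP to date £849.60.
#3 (£1,745): deductible met; 20% of £1,745 = £349. Traveler owes £349 (running OOP £1,198.60).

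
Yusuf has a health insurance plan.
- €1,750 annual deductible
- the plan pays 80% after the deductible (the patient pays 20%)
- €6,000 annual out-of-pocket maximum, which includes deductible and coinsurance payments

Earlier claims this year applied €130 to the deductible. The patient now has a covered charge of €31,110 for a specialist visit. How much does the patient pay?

€5,870

Remaining deductible: €1,750 − €130 = €1,620.
That leaves €31,110 − €1,620 = €29,490 for coinsurance.
Coinsurance: €29,490 × 20% = €5,898.
That puts the patient's cost at €1,620 + €5,898 = €7,518 before any cap.
Adding €7,518 to the €130 already spent would give €7,648, which exceeds the €6,000 cap; the patient pays just €6,000 − €130 = €5,870.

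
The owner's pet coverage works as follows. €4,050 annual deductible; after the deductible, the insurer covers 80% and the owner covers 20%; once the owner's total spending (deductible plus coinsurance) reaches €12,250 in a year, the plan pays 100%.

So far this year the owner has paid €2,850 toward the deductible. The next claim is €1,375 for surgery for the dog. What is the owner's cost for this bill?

Deductible still to meet: €4,050 − €2,850 = €1,200.
After the €1,200 deductible portion, €1,375 − €1,200 = €175 is subject to coinsurance.
Coinsurance: €175 × 20% = €35.
Owner responsibility before any cap: €1,200 + €35 = €1,235.
Cumulative spending €2,850 + €1,235 = €4,085 stays under the €12,250 maximum.

€1,235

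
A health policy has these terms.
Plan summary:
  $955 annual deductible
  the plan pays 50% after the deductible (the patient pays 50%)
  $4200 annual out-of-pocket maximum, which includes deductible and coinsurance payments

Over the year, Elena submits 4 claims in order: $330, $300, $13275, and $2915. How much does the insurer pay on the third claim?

$9705

#1 ($330): fully absorbed by the deductible. Cost to patient: $330. OOP to date $330. Insurer: $330 − $330 = $0.
#2 ($300): fully absorbed by the deductible. Patient pays $300; OOP now $630. Plan pays $300 − $300 = $0.
#3 ($13275): $325 finishes the deductible; $12950 goes to coinsurance; 50% of $12950 = $6475. Claim cost before the cap: $325 + $6475 = $6800. Adding that to $630 gives $7430, past the $4200 cap; patient pays only $4200 − $630 = $3570. Insurer: $13275 − $3570 = $9705.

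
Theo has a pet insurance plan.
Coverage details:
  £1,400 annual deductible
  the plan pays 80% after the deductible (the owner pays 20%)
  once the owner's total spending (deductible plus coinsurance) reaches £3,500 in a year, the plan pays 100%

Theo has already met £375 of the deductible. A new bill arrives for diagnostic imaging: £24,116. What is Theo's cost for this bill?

£3,125

£375 of the £1,400 deductible is already met, leaving £1,025.
The remaining £23,091 (= £24,116 − £1,025) moves to coinsurance.
Coinsurance: £23,091 × 20% = £4,618.20.
So the owner owes £1,025 + £4,618.20 = £5,643.20 before any cap.
That would bring total out-of-pocket to £6,018.20, past the £3,500 cap. The owner is capped at £3,500 − £375 = £3,125 on this claim.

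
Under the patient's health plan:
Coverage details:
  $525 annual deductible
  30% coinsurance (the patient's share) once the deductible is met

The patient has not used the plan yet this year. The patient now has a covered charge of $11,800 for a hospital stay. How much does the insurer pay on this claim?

The full $525 deductible is still open; $525 of this bill applies to it.
That leaves $11,800 − $525 = $11,275 for coinsurance.
Coinsurance: $11,275 × 30% = $3,382.50.
That puts the patient's cost at $525 + $3,382.50 = $3,907.50.
Insurer pays the balance: $11,800 − $3,907.50 = $7,892.50.

$7,892.50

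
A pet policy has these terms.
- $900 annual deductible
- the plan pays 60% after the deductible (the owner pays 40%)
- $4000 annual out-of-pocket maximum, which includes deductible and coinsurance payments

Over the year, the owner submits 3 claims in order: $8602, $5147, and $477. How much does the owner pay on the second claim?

$19.20

Claim 1 ($8602): $900 finishes the deductible; $7702 goes to coinsurance; 40% of $7702 = $3080.80. Owner pays $3980.80; OOP now $3980.80.
Claim 2 ($5147): deductible already satisfied, so owner's share is 40% × $5147 = $2058.80. That would push OOP to $6039.60, over the $4000 cap, so owner pays $4000 − $3980.80 = $19.20.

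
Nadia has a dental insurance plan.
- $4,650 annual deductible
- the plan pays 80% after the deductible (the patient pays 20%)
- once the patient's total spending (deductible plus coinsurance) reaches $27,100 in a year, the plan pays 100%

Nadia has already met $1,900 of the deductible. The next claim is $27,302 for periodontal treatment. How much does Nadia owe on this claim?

$7,660.40

$1,900 of the $4,650 deductible is already met, leaving $2,750.
After the $2,750 deductible portion, $27,302 − $2,750 = $24,552 is subject to coinsurance.
Patient's 20% share of $24,552 is $4,910.40.
So the patient owes $2,750 + $4,910.40 = $7,660.40 before any cap.
Cumulative spending $1,900 + $7,660.40 = $9,560.40 stays under the $27,100 maximum.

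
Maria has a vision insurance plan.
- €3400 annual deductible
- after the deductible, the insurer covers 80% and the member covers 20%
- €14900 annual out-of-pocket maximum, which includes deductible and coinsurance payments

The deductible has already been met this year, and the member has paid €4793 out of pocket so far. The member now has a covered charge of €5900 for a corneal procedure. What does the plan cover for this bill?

The deductible is already satisfied, so the full bill goes to coinsurance.
20% of €5900 = €1180 falls to the member.
Total out-of-pocket so far would be €4793 + €1180 = €5973, below the €14900 cap — no reduction.
Insurer pays the balance: €5900 − €1180 = €4720.

€4720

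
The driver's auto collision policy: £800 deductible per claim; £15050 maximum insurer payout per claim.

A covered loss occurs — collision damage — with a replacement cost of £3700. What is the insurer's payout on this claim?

After the deductible, £3700 − £800 = £2900 remains.
£2900 is within the £15050 limit, so the insurer pays £2900.

£2900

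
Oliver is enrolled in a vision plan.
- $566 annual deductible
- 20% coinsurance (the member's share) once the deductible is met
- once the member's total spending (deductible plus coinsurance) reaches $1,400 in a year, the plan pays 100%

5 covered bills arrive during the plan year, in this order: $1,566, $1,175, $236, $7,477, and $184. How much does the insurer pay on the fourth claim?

#1 ($1,566): $566 to deductible, leaving $1,000; 20% of $1,000 = $200. Cost to member: $766. OOP to date $766. Insurer: $1,566 − $766 = $800.
#2 ($1,175): 20% coinsurance on $1,175 = $235. Cost to member: $235. OOP to date $1,001. Plan pays $1,175 − $235 = $940.
#3 ($236): 20% coinsurance on $236 = $47.20. Cost to member: $47.20. OOP to date $1,048.20. Plan pays $236 − $47.20 = $188.80.
#4 ($7,477): deductible met; 20% of $7,477 = $1,495.40. That would push OOP to $2,543.60, over the $1,400 cap, so member pays $1,400 − $1,048.20 = $351.80. Insurer: $7,477 − $351.80 = $7,125.20.

$7,125.20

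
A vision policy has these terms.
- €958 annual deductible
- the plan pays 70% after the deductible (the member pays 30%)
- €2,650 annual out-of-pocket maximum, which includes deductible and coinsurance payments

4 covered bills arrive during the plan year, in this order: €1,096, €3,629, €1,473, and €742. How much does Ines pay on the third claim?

#1 (€1,096): €958 finishes the deductible; €138 goes to coinsurance; coinsurance €138 × 30% = €41.40. Member owes €999.40 (running OOP €999.40).
#2 (€3,629): 30% coinsurance on €3,629 = €1,088.70. Member owes €1,088.70 (running OOP €2,088.10).
#3 (€1,473): deductible met; 30% of €1,473 = €441.90. Member pays €441.90; OOP now €2,530.

€441.90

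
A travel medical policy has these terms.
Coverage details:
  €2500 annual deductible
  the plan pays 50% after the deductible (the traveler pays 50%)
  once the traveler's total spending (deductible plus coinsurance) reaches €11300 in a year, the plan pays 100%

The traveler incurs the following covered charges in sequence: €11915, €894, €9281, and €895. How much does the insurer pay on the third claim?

€5635.50

#1 (€11915): €2500 to deductible, leaving €9415; 50% of €9415 = €4707.50. Cost to traveler: €7207.50. OOP to date €7207.50. Plan pays €11915 − €7207.50 = €4707.50.
#2 (€894): 50% coinsurance on €894 = €447. Traveler owes €447 (running OOP €7654.50). Plan pays €894 − €447 = €447.
#3 (€9281): 50% coinsurance on €9281 = €4640.50. OOP would hit €12295 > €11300, so the cap limits the traveler to €11300 − €7654.50 = €3645.50. Plan pays €9281 − €3645.50 = €5635.50.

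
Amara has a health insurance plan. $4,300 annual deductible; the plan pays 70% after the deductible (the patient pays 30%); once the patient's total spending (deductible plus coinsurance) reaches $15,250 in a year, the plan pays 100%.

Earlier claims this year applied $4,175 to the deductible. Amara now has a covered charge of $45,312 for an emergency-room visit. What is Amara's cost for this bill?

$4,175 of the $4,300 deductible is already met, leaving $125.
That leaves $45,312 − $125 = $45,187 for coinsurance.
30% of $45,187 = $13,556.10 falls to the patient.
So the patient owes $125 + $13,556.10 = $13,681.10 before any cap.
Adding $13,681.10 to the $4,175 already spent would give $17,856.10, which exceeds the $15,250 cap; the patient pays just $15,250 − $4,175 = $11,075.

$11,075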